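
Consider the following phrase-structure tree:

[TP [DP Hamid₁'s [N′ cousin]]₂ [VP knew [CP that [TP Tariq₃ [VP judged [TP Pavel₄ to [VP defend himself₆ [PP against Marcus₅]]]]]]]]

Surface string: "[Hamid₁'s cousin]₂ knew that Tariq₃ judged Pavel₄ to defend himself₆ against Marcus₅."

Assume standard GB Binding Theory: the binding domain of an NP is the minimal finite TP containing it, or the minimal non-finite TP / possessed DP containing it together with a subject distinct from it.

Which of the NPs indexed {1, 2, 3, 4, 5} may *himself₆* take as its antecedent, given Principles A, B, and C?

{4}

*himself* is an anaphor, so Principle A applies: it must be bound in its binding domain.
Binding domain of *himself₆*: the embedded TP, whose subject is Pavel₄.
*Hamid₁* does not c-command the anaphor → cannot bind it.
*[Hamid₁'s cousin]₂* c-commands the anaphor but is outside its binding domain → cannot satisfy Principle A.
*Tariq₃* c-commands the anaphor but is outside its binding domain → cannot satisfy Principle A.
*Pavel₄* c-commands the anaphor within its binding domain → licit binder.
*Marcus₅* does not c-command the anaphor → cannot bind it.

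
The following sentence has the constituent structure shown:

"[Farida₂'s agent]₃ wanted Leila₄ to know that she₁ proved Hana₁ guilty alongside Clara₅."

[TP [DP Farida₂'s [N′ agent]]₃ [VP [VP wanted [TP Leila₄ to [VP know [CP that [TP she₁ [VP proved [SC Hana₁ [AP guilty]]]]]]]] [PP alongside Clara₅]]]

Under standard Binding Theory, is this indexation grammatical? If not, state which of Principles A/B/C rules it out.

Principle C

The two coindexed NPs are *she₁* and *Hana₁*.
*Hana₁* is an R-expression. Principle C requires it to be free everywhere.
*she₁* c-commands it and carries the same index.
The R-expression is bound → Principle C violation.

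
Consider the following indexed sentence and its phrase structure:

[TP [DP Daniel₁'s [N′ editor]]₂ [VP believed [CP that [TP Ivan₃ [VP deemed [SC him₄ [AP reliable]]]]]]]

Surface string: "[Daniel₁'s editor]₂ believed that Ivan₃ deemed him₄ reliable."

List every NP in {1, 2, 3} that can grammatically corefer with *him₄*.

*him* is a pronoun, so Principle B applies: it must be free in its binding domain.
Binding domain of *him₄*: the embedded TP, whose subject is Ivan₃.
*Daniel₁* and the pronoun do not c-command one another → neither Principle B nor Principle C is at stake; coindexation permitted.
*[Daniel₁'s editor]₂* c-commands the pronoun but from outside its binding domain, and is not c-commanded by it → coindexation permitted.
*Ivan₃* c-commands the pronoun within its binding domain → coindexation would violate Principle B.

{1, 2}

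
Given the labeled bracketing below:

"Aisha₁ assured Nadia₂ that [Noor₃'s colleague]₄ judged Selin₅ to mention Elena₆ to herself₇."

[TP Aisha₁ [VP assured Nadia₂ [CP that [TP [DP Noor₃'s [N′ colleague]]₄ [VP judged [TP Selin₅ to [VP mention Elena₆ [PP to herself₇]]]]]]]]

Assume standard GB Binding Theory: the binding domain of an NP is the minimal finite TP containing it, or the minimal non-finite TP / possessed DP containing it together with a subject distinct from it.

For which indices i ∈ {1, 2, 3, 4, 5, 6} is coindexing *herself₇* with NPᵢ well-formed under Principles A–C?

{5, 6}

*herself* is an anaphor, so Principle A applies: it must be bound in its binding domain.
Binding domain of *herself₇*: the embedded TP, whose subject is Selin₅.
*Aisha₁* c-commands the anaphor but is outside its binding domain → cannot satisfy Principle A.
*Nadia₂* c-commands the anaphor but is outside its binding domain → cannot satisfy Principle A.
*Noor₃* does not c-command the anaphor → cannot bind it.
*[Noor₃'s colleague]₄* c-commands the anaphor but is outside its binding domain → cannot satisfy Principle A.
*Selin₅* c-commands the anaphor within its binding domain → licit binder.
*Elena₆* c-commands the anaphor within its binding domain → licit binder.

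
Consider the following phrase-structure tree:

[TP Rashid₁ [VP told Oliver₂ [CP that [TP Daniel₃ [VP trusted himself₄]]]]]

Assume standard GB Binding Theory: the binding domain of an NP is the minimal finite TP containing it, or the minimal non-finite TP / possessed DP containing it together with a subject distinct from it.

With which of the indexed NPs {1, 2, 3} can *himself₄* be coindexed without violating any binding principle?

{3}

*himself* is an anaphor, so Principle A applies: it must be bound in its binding domain.
Binding domain of *himself₄*: the embedded TP, whose subject is Daniel₃.
*Rashid₁* c-commands the anaphor but is outside its binding domain → cannot satisfy Principle A.
*Oliver₂* c-commands the anaphor but is outside its binding domain → cannot satisfy Principle A.
*Daniel₃* c-commands the anaphor within its binding domain → licit binder.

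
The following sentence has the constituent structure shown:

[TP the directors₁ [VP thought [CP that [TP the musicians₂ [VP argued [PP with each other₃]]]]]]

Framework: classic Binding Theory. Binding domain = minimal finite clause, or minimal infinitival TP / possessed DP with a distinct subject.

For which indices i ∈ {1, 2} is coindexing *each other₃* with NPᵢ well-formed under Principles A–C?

*each other* is an anaphor, so Principle A applies: it must be bound in its binding domain.
Binding domain of *each other₃*: the embedded TP, whose subject is the musicians₂.
*the directors₁* c-commands the anaphor but is outside its binding domain → cannot satisfy Principle A.
*the musicians₂* c-commands the anaphor within its binding domain → licit binder.

{2}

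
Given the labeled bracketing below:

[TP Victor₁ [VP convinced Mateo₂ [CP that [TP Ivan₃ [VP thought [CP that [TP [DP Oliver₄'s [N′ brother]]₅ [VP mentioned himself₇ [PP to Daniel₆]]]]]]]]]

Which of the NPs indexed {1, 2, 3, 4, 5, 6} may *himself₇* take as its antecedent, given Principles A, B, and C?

*himself* is an anaphor, so Principle A applies: it must be bound in its binding domain.
Binding domain of *himself₇*: the embedded TP, whose subject is [Oliver₄'s brother]₅.
*Victor₁* c-commands the anaphor but is outside its binding domain → cannot satisfy Principle A.
*Mateo₂* c-commands the anaphor but is outside its binding domain → cannot satisfy Principle A.
*Ivan₃* c-commands the anaphor but is outside its binding domain → cannot satisfy Principle A.
*Oliver₄* does not c-command the anaphor → cannot bind it.
*[Oliver₄'s brother]₅* c-commands the anaphor within its binding domain → licit binder.
*Daniel₆* does not c-command the anaphor → cannot bind it.

{5}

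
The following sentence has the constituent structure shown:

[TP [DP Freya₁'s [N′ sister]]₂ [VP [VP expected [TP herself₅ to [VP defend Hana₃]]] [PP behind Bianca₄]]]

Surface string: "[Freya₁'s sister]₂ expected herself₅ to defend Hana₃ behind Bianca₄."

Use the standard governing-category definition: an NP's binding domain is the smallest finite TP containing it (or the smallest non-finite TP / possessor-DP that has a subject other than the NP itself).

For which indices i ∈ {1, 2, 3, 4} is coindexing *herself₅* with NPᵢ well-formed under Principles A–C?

*herself* is an anaphor, so Principle A applies: it must be bound in its binding domain.
Binding domain of *herself₅*: the matrix TP, whose subject is [Freya₁'s sister]₂.
*Freya₁* does not c-command the anaphor → cannot bind it.
*[Freya₁'s sister]₂* c-commands the anaphor within its binding domain → licit binder.
*Hana₃* does not c-command the anaphor → cannot bind it.
*Bianca₄* does not c-command the anaphor → cannot bind it.

{2}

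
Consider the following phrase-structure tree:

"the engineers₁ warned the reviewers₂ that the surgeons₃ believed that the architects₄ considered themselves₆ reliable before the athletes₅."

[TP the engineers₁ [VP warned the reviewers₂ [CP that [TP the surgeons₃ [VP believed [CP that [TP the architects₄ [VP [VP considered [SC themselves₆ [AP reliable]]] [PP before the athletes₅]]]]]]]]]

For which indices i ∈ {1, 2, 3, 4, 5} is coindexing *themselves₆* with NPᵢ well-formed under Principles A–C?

{4}

*themselves* is an anaphor, so Principle A applies: it must be bound in its binding domain.
Binding domain of *themselves₆*: the embedded TP, whose subject is the architects₄.
*the engineers₁* c-commands the anaphor but is outside its binding domain → cannot satisfy Principle A.
*the reviewers₂* c-commands the anaphor but is outside its binding domain → cannot satisfy Principle A.
*the surgeons₃* c-commands the anaphor but is outside its binding domain → cannot satisfy Principle A.
*the architects₄* c-commands the anaphor within its binding domain → licit binder.
*the athletes₅* does not c-command the anaphor → cannot bind it.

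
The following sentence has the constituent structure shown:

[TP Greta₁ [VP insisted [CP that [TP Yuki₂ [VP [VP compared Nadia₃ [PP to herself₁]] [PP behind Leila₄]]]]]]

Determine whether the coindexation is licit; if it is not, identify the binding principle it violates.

Principle A

The two coindexed NPs are *Greta₁* and *herself₁*.
*herself₁* is an anaphor. Principle A requires it to be bound within its binding domain — the embedded TP, whose subject is Yuki₂.
Within that domain it is c-commanded by *Yuki₂*, *Nadia₃*, none of which share its index.
*Greta₁* does c-command the anaphor, but from outside its binding domain.
The anaphor is unbound in its domain → Principle A violation.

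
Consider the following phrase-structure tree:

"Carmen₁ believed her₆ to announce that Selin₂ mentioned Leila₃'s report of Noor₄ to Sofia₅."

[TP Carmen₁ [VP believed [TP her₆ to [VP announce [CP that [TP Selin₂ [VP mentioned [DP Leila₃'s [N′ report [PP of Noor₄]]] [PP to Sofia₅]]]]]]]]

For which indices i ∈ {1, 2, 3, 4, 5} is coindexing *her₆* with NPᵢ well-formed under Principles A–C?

none

*her* is a pronoun, so Principle B applies: it must be free in its binding domain.
Binding domain of *her₆*: the matrix TP, whose subject is Carmen₁.
*Carmen₁* c-commands the pronoun within its binding domain → coindexation would violate Principle B.
*Selin₂*: the pronoun c-commands this R-expression → coindexation would violate Principle C on *Selin₂*.
*Leila₃*: the pronoun c-commands this R-expression → coindexation would violate Principle C on *Leila₃*.
*Noor₄*: the pronoun c-commands this R-expression → coindexation would violate Principle C on *Noor₄*.
*Sofia₅*: the pronoun c-commands this R-expression → coindexation would violate Principle C on *Sofia₅*.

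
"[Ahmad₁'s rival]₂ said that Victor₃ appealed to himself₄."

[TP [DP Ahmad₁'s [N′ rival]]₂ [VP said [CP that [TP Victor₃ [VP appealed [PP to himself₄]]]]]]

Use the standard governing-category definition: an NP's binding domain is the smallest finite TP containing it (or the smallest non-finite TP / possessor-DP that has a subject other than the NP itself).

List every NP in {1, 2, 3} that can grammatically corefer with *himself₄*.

*himself* is an anaphor, so Principle A applies: it must be bound in its binding domain.
Binding domain of *himself₄*: the embedded TP, whose subject is Victor₃.
*Ahmad₁* does not c-command the anaphor → cannot bind it.
*[Ahmad₁'s rival]₂* c-commands the anaphor but is outside its binding domain → cannot satisfy Principle A.
*Victor₃* c-commands the anaphor within its binding domain → licit binder.

{3}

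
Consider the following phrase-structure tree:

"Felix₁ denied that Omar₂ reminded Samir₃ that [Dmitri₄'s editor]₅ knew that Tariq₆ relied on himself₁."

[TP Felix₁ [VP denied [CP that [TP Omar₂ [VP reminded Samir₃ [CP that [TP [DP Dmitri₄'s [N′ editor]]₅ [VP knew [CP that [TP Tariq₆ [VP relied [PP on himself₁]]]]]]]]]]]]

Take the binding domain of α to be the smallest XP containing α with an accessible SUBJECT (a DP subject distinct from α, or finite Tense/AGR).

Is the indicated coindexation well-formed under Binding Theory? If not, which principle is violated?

The two coindexed NPs are *Felix₁* and *himself₁*.
*himself₁* is an anaphor. Principle A requires it to be bound within its binding domain — the embedded TP, whose subject is Tariq₆.
Within that domain it is c-commanded by *Tariq₆*, which does not share its index.
*Felix₁* does c-command the anaphor, but from outside its binding domain.
The anaphor is unbound in its domain → Principle A violation.

Principle A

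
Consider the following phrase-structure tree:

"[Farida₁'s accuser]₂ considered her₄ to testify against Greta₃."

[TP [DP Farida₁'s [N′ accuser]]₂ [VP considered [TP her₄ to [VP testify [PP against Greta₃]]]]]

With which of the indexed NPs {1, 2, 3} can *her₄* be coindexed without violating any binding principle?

*her* is a pronoun, so Principle B applies: it must be free in its binding domain.
Binding domain of *her₄*: the matrix TP, whose subject is [Farida₁'s accuser]₂.
*Farida₁* and the pronoun do not c-command one another → neither Principle B nor Principle C is at stake; coindexation permitted.
*[Farida₁'s accuser]₂* c-commands the pronoun within its binding domain → coindexation would violate Principle B.
*Greta₃*: the pronoun c-commands this R-expression → coindexation would violate Principle C on *Greta₃*.

{1}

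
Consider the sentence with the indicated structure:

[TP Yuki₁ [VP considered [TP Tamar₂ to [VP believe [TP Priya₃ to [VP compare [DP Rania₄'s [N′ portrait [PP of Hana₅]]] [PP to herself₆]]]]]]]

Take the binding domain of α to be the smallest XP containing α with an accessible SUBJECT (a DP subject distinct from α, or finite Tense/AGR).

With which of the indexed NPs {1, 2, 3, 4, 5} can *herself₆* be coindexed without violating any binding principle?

{3}

*herself* is an anaphor, so Principle A applies: it must be bound in its binding domain.
Binding domain of *herself₆*: the embedded TP, whose subject is Priya₃.
*Yuki₁* c-commands the anaphor but is outside its binding domain → cannot satisfy Principle A.
*Tamar₂* c-commands the anaphor but is outside its binding domain → cannot satisfy Principle A.
*Priya₃* c-commands the anaphor within its binding domain → licit binder.
*Rania₄* does not c-command the anaphor → cannot bind it.
*Hana₅* does not c-command the anaphor → cannot bind it.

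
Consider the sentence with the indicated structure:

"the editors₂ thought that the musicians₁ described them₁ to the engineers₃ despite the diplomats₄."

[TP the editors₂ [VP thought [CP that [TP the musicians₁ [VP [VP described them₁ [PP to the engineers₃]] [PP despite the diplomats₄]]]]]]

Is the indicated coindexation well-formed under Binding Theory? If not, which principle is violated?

Principle B

The two coindexed NPs are *the musicians₁* and *them₁*.
*them₁* is a pronoun. Its binding domain is the embedded TP, whose subject is the musicians₁.
*the musicians₁* c-commands it within that domain and carries the same index.
The pronoun is locally bound → Principle B violation.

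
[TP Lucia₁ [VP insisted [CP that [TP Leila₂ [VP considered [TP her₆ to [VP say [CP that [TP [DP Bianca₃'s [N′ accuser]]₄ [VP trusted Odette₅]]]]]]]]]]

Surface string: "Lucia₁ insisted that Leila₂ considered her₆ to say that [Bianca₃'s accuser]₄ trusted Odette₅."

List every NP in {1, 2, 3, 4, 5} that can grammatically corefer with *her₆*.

*her* is a pronoun, so Principle B applies: it must be free in its binding domain.
Binding domain of *her₆*: the embedded TP, whose subject is Leila₂.
*Lucia₁* c-commands the pronoun but from outside its binding domain, and is not c-commanded by it → coindexation permitted.
*Leila₂* c-commands the pronoun within its binding domain → coindexation would violate Principle B.
*Bianca₃*: the pronoun c-commands this R-expression → coindexation would violate Principle C on *Bianca₃*.
*[Bianca₃'s accuser]₄*: the pronoun c-commands this R-expression → coindexation would violate Principle C on *[Bianca₃'s accuser]₄*.
*Odette₅*: the pronoun c-commands this R-expression → coindexation would violate Principle C on *Odette₅*.

{1}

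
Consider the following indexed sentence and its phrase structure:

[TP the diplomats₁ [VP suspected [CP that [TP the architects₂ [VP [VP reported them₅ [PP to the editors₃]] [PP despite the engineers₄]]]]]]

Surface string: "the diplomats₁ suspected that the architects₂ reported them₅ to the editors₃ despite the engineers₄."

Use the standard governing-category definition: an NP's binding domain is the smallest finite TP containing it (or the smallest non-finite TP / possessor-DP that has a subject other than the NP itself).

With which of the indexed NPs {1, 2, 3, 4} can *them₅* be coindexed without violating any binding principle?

*them* is a pronoun, so Principle B applies: it must be free in its binding domain.
Binding domain of *them₅*: the embedded TP, whose subject is the architects₂.
*the diplomats₁* c-commands the pronoun but from outside its binding domain, and is not c-commanded by it → coindexation permitted.
*the architects₂* c-commands the pronoun within its binding domain → coindexation would violate Principle B.
*the editors₃*: the pronoun c-commands this R-expression → coindexation would violate Principle C on *the editors₃*.
*the engineers₄* and the pronoun do not c-command one another → neither Principle B nor Principle C is at stake; coindexation permitted.

{1, 4}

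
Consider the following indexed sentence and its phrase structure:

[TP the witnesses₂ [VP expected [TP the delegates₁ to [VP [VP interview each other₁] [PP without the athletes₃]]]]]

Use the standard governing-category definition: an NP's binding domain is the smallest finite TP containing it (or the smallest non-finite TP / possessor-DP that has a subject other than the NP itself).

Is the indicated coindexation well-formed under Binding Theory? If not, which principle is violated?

grammatical

The two coindexed NPs are *the delegates₁* and *each other₁*.
*each other₁* is an anaphor; its binding domain is the embedded TP, whose subject is the delegates₁. *the delegates₁* c-commands it within that domain and shares its index, so Principle A is satisfied.
*the delegates₁* is an R-expression; *each other₁* does not c-command it, and no other NP shares its index, so Principle C is satisfied.
All principles are respected.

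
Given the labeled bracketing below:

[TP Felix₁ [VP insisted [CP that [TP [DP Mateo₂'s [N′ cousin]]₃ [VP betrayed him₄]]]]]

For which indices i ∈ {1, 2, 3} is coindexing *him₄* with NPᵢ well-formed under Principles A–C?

*him* is a pronoun, so Principle B applies: it must be free in its binding domain.
Binding domain of *him₄*: the embedded TP, whose subject is [Mateo₂'s cousin]₃.
*Felix₁* c-commands the pronoun but from outside its binding domain, and is not c-commanded by it → coindexation permitted.
*Mateo₂* and the pronoun do not c-command one another → neither Principle B nor Principle C is at stake; coindexation permitted.
*[Mateo₂'s cousin]₃* c-commands the pronoun within its binding domain → coindexation would violate Principle B.

{1, 2}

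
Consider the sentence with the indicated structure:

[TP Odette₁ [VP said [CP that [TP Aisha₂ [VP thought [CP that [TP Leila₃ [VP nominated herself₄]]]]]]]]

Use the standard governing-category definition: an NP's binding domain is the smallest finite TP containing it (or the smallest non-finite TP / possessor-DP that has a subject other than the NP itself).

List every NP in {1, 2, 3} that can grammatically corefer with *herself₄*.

{3}

*herself* is an anaphor, so Principle A applies: it must be bound in its binding domain.
Binding domain of *herself₄*: the embedded TP, whose subject is Leila₃.
*Odette₁* c-commands the anaphor but is outside its binding domain → cannot satisfy Principle A.
*Aisha₂* c-commands the anaphor but is outside its binding domain → cannot satisfy Principle A.
*Leila₃* c-commands the anaphor within its binding domain → licit binder.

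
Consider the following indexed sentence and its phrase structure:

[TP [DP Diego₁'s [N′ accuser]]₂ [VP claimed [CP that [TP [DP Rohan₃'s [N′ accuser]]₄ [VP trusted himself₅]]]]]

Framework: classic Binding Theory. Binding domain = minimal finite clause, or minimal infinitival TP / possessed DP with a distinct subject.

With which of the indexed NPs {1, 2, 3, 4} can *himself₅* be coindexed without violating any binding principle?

{4}

*himself* is an anaphor, so Principle A applies: it must be bound in its binding domain.
Binding domain of *himself₅*: the embedded TP, whose subject is [Rohan₃'s accuser]₄.
*Diego₁* does not c-command the anaphor → cannot bind it.
*[Diego₁'s accuser]₂* c-commands the anaphor but is outside its binding domain → cannot satisfy Principle A.
*Rohan₃* does not c-command the anaphor → cannot bind it.
*[Rohan₃'s accuser]₄* c-commands the anaphor within its binding domain → licit binder.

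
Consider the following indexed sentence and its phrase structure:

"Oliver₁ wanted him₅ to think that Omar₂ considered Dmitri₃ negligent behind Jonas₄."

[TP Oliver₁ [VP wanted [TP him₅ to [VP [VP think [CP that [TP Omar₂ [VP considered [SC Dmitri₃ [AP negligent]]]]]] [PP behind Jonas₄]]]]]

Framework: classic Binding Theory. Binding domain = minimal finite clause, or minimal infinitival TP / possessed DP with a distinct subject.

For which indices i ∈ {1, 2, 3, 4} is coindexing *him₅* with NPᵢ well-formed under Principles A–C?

*him* is a pronoun, so Principle B applies: it must be free in its binding domain.
Binding domain of *him₅*: the matrix TP, whose subject is Oliver₁.
*Oliver₁* c-commands the pronoun within its binding domain → coindexation would violate Principle B.
*Omar₂*: the pronoun c-commands this R-expression → coindexation would violate Principle C on *Omar₂*.
*Dmitri₃*: the pronoun c-commands this R-expression → coindexation would violate Principle C on *Dmitri₃*.
*Jonas₄*: the pronoun c-commands this R-expression → coindexation would violate Principle C on *Jonas₄*.

none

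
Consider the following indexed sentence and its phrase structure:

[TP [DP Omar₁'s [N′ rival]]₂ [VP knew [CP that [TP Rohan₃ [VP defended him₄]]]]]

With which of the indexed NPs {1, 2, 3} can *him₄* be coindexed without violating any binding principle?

{1, 2}

*him* is a pronoun, so Principle B applies: it must be free in its binding domain.
Binding domain of *him₄*: the embedded TP, whose subject is Rohan₃.
*Omar₁* and the pronoun do not c-command one another → neither Principle B nor Principle C is at stake; coindexation permitted.
*[Omar₁'s rival]₂* c-commands the pronoun but from outside its binding domain, and is not c-commanded by it → coindexation permitted.
*Rohan₃* c-commands the pronoun within its binding domain → coindexation would violate Principle B.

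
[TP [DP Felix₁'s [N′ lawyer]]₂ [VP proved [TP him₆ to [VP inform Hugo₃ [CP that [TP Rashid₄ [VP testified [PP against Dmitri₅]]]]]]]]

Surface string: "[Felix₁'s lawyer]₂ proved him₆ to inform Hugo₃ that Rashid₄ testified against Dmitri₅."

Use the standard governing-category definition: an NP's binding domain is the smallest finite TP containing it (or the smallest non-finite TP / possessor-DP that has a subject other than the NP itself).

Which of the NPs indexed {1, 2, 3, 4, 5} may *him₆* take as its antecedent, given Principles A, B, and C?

{1}

*him* is a pronoun, so Principle B applies: it must be free in its binding domain.
Binding domain of *him₆*: the matrix TP, whose subject is [Felix₁'s lawyer]₂.
*Felix₁* and the pronoun do not c-command one another → neither Principle B nor Principle C is at stake; coindexation permitted.
*[Felix₁'s lawyer]₂* c-commands the pronoun within its binding domain → coindexation would violate Principle B.
*Hugo₃*: the pronoun c-commands this R-expression → coindexation would violate Principle C on *Hugo₃*.
*Rashid₄*: the pronoun c-commands this R-expression → coindexation would violate Principle C on *Rashid₄*.
*Dmitri₅*: the pronoun c-commands this R-expression → coindexation would violate Principle C on *Dmitri₅*.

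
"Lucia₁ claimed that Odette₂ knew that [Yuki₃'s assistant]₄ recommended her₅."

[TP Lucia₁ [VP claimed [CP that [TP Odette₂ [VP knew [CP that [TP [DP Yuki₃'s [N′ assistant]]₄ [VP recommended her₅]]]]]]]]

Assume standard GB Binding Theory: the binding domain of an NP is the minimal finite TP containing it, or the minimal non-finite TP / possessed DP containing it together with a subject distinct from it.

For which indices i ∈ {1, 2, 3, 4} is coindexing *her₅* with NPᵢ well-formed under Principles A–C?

{1, 2, 3}

*her* is a pronoun, so Principle B applies: it must be free in its binding domain.
Binding domain of *her₅*: the embedded TP, whose subject is [Yuki₃'s assistant]₄.
*Lucia₁* c-commands the pronoun but from outside its binding domain, and is not c-commanded by it → coindexation permitted.
*Odette₂* c-commands the pronoun but from outside its binding domain, and is not c-commanded by it → coindexation permitted.
*Yuki₃* and the pronoun do not c-command one another → neither Principle B nor Principle C is at stake; coindexation permitted.
*[Yuki₃'s assistant]₄* c-commands the pronoun within its binding domain → coindexation would violate Principle B.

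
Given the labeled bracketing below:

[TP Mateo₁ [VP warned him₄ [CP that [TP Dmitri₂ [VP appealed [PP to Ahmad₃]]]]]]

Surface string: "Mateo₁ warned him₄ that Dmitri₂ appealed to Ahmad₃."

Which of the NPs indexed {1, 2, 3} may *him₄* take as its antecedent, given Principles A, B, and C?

*him* is a pronoun, so Principle B applies: it must be free in its binding domain.
Binding domain of *him₄*: the matrix TP, whose subject is Mateo₁.
*Mateo₁* c-commands the pronoun within its binding domain → coindexation would violate Principle B.
*Dmitri₂*: the pronoun c-commands this R-expression → coindexation would violate Principle C on *Dmitri₂*.
*Ahmad₃*: the pronoun c-commands this R-expression → coindexation would violate Principle C on *Ahmad₃*.

none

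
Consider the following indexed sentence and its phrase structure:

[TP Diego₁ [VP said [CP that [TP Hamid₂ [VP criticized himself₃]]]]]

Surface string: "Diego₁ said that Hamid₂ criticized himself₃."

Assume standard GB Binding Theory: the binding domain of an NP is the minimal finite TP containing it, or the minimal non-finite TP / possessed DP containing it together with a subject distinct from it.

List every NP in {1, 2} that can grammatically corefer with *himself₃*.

*himself* is an anaphor, so Principle A applies: it must be bound in its binding domain.
Binding domain of *himself₃*: the embedded TP, whose subject is Hamid₂.
*Diego₁* c-commands the anaphor but is outside its binding domain → cannot satisfy Principle A.
*Hamid₂* c-commands the anaphor within its binding domain → licit binder.

{2}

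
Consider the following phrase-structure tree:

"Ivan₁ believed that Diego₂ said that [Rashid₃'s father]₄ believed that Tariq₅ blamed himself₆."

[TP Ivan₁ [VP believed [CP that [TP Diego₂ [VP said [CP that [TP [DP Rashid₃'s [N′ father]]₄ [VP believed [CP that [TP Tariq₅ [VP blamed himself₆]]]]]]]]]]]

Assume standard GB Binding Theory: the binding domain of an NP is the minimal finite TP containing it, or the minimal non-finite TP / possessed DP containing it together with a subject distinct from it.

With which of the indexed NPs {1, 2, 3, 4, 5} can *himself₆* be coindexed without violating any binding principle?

*himself* is an anaphor, so Principle A applies: it must be bound in its binding domain.
Binding domain of *himself₆*: the embedded TP, whose subject is Tariq₅.
*Ivan₁* c-commands the anaphor but is outside its binding domain → cannot satisfy Principle A.
*Diego₂* c-commands the anaphor but is outside its binding domain → cannot satisfy Principle A.
*Rashid₃* does not c-command the anaphor → cannot bind it.
*[Rashid₃'s father]₄* c-commands the anaphor but is outside its binding domain → cannot satisfy Principle A.
*Tariq₅* c-commands the anaphor within its binding domain → licit binder.

{5}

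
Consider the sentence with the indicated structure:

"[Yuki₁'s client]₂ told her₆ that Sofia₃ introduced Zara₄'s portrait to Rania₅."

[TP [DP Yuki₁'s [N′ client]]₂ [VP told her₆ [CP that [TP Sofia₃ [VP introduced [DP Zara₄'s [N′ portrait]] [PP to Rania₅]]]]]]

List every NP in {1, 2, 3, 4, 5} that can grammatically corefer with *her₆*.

{1}

*her* is a pronoun, so Principle B applies: it must be free in its binding domain.
Binding domain of *her₆*: the matrix TP, whose subject is [Yuki₁'s client]₂.
*Yuki₁* and the pronoun do not c-command one another → neither Principle B nor Principle C is at stake; coindexation permitted.
*[Yuki₁'s client]₂* c-commands the pronoun within its binding domain → coindexation would violate Principle B.
*Sofia₃*: the pronoun c-commands this R-expression → coindexation would violate Principle C on *Sofia₃*.
*Zara₄*: the pronoun c-commands this R-expression → coindexation would violate Principle C on *Zara₄*.
*Rania₅*: the pronoun c-commands this R-expression → coindexation would violate Principle C on *Rania₅*.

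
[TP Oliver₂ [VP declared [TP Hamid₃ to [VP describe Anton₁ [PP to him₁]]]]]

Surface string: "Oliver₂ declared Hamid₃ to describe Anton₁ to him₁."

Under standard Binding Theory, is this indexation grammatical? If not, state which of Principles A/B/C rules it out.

The two coindexed NPs are *Anton₁* and *him₁*.
*him₁* is a pronoun. Its binding domain is the embedded TP, whose subject is Hamid₃.
*Anton₁* c-commands it within that domain and carries the same index.
The pronoun is locally bound → Principle B violation.

Principle B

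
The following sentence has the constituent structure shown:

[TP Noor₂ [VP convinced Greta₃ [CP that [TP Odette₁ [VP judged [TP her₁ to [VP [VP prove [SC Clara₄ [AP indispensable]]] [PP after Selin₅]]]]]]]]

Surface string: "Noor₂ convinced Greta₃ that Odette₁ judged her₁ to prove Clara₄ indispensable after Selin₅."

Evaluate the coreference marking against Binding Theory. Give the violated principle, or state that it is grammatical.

Principle B

The two coindexed NPs are *Odette₁* and *her₁*.
*her₁* is a pronoun. Its binding domain is the embedded TP, whose subject is Odette₁.
*Odette₁* c-commands it within that domain and carries the same index.
The pronoun is locally bound → Principle B violation.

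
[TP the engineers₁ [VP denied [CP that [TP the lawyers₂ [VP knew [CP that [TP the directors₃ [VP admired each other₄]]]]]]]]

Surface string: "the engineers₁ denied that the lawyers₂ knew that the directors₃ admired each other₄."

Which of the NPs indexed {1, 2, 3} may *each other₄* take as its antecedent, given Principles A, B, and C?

*each other* is an anaphor, so Principle A applies: it must be bound in its binding domain.
Binding domain of *each other₄*: the embedded TP, whose subject is the directors₃.
*the engineers₁* c-commands the anaphor but is outside its binding domain → cannot satisfy Principle A.
*the lawyers₂* c-commands the anaphor but is outside its binding domain → cannot satisfy Principle A.
*the directors₃* c-commands the anaphor within its binding domain → licit binder.

{3}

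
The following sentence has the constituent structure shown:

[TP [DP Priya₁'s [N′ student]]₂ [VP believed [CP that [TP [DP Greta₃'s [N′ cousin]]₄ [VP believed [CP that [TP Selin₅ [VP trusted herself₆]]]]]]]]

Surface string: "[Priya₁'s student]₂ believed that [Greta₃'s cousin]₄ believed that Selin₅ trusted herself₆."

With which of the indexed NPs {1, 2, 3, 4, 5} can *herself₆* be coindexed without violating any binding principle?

*herself* is an anaphor, so Principle A applies: it must be bound in its binding domain.
Binding domain of *herself₆*: the embedded TP, whose subject is Selin₅.
*Priya₁* does not c-command the anaphor → cannot bind it.
*[Priya₁'s student]₂* c-commands the anaphor but is outside its binding domain → cannot satisfy Principle A.
*Greta₃* does not c-command the anaphor → cannot bind it.
*[Greta₃'s cousin]₄* c-commands the anaphor but is outside its binding domain → cannot satisfy Principle A.
*Selin₅* c-commands the anaphor within its binding domain → licit binder.

{5}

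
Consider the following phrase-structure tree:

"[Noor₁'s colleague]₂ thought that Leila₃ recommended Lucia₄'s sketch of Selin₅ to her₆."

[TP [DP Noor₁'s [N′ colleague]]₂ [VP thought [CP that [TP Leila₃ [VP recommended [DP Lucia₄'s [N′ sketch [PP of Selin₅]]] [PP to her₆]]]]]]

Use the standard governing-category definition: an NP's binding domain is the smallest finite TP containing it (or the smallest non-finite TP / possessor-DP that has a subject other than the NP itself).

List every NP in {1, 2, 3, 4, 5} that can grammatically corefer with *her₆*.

{1, 2, 4, 5}

*her* is a pronoun, so Principle B applies: it must be free in its binding domain.
Binding domain of *her₆*: the embedded TP, whose subject is Leila₃.
*Noor₁* and the pronoun do not c-command one another → neither Principle B nor Principle C is at stake; coindexation permitted.
*[Noor₁'s colleague]₂* c-commands the pronoun but from outside its binding domain, and is not c-commanded by it → coindexation permitted.
*Leila₃* c-commands the pronoun within its binding domain → coindexation would violate Principle B.
*Lucia₄* and the pronoun do not c-command one another → neither Principle B nor Principle C is at stake; coindexation permitted.
*Selin₅* and the pronoun do not c-command one another → neither Principle B nor Principle C is at stake; coindexation permitted.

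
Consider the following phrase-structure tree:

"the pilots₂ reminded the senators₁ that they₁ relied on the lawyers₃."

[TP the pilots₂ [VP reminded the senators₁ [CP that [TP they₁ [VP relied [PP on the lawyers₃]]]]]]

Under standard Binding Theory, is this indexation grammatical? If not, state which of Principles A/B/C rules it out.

The two coindexed NPs are *the senators₁* and *they₁*.
*they₁* is a pronoun; nothing c-commands it within its binding domain (the embedded TP.), so Principle B holds trivially.
*the senators₁* is an R-expression; *they₁* does not c-command it, and no other NP shares its index, so Principle C is satisfied.
All principles are respected.

grammatical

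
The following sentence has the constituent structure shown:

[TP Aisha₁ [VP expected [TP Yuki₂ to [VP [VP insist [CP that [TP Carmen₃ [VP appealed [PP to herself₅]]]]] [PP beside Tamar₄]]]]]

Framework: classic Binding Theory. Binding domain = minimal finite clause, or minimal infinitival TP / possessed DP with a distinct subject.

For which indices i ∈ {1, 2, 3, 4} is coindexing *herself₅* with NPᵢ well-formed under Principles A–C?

{3}

*herself* is an anaphor, so Principle A applies: it must be bound in its binding domain.
Binding domain of *herself₅*: the embedded TP, whose subject is Carmen₃.
*Aisha₁* c-commands the anaphor but is outside its binding domain → cannot satisfy Principle A.
*Yuki₂* c-commands the anaphor but is outside its binding domain → cannot satisfy Principle A.
*Carmen₃* c-commands the anaphor within its binding domain → licit binder.
*Tamar₄* does not c-command the anaphor → cannot bind it.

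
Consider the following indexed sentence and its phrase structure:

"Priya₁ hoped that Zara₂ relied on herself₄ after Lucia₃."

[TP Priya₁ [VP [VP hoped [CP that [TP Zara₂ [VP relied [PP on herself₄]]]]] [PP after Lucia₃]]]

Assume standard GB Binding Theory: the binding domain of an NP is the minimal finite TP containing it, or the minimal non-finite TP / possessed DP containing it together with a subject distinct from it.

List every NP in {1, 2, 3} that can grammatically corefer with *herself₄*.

*herself* is an anaphor, so Principle A applies: it must be bound in its binding domain.
Binding domain of *herself₄*: the embedded TP, whose subject is Zara₂.
*Priya₁* c-commands the anaphor but is outside its binding domain → cannot satisfy Principle A.
*Zara₂* c-commands the anaphor within its binding domain → licit binder.
*Lucia₃* does not c-command the anaphor → cannot bind it.

{2}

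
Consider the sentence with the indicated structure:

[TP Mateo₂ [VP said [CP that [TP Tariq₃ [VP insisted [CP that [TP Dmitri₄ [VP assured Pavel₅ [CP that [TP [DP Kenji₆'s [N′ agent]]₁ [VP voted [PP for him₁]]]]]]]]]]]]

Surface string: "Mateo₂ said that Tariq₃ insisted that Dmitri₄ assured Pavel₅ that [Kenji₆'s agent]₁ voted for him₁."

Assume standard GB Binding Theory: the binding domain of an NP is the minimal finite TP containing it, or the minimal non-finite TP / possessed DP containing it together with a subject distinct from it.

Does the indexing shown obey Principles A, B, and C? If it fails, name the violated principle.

Principle B

The two coindexed NPs are *[Kenji₆'s agent]₁* and *him₁*.
*him₁* is a pronoun. Its binding domain is the embedded TP, whose subject is [Kenji₆'s agent]₁.
*[Kenji₆'s agent]₁* c-commands it within that domain and carries the same index.
The pronoun is locally bound → Principle B violation.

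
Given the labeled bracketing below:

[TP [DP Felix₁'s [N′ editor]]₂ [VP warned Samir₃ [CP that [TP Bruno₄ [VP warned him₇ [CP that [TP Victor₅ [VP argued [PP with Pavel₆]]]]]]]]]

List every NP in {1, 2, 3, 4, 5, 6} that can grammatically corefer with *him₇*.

*him* is a pronoun, so Principle B applies: it must be free in its binding domain.
Binding domain of *him₇*: the embedded TP, whose subject is Bruno₄.
*Felix₁* and the pronoun do not c-command one another → neither Principle B nor Principle C is at stake; coindexation permitted.
*[Felix₁'s editor]₂* c-commands the pronoun but from outside its binding domain, and is not c-commanded by it → coindexation permitted.
*Samir₃* c-commands the pronoun but from outside its binding domain, and is not c-commanded by it → coindexation permitted.
*Bruno₄* c-commands the pronoun within its binding domain → coindexation would violate Principle B.
*Victor₅*: the pronoun c-commands this R-expression → coindexation would violate Principle C on *Victor₅*.
*Pavel₆*: the pronoun c-commands this R-expression → coindexation would violate Principle C on *Pavel₆*.

{1, 2, 3}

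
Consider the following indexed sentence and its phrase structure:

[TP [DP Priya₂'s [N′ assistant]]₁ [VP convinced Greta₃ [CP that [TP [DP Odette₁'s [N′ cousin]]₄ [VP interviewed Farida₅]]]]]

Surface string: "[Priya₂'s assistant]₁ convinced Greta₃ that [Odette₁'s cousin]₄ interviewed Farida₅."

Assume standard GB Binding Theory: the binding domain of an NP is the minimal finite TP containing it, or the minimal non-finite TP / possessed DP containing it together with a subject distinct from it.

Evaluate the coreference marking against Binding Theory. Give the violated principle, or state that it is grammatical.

The two coindexed NPs are *[Priya₂'s assistant]₁* and *Odette₁*.
*Odette₁* is an R-expression. Principle C requires it to be free everywhere.
*[Priya₂'s assistant]₁* c-commands it and carries the same index.
The R-expression is bound → Principle C violation.

Principle C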